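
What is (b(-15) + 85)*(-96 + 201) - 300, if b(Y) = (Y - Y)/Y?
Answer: 8625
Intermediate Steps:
b(Y) = 0 (b(Y) = 0/Y = 0)
(b(-15) + 85)*(-96 + 201) - 300 = (0 + 85)*(-96 + 201) - 300 = 85*105 - 300 = 8925 - 300 = 8625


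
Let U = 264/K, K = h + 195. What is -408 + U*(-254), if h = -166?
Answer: -78888/29 ≈ -2720.3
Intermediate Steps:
K = 29 (K = -166 + 195 = 29)
U = 264/29 ≈ 9.1035
-408 + U*(-254) = -408 + (264/29)*(-254) = -408 - 67056/29 = -78888/29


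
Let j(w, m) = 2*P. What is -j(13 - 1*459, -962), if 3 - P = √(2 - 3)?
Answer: -6 + 2*I ≈ -6.0 + 2.0*I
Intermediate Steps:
P = 3 - I (P = 3 - √(2 - 3) = 3 - √(-1) = 3 - I ≈ 3.0 - 1.0*I)
j(w, m) = 6 - 2*I (j(w, m) = 2*(3 - I) = 6 - 2*I)
-j(13 - 1*459, -962) = -(6 - 2*I) = -6 + 2*I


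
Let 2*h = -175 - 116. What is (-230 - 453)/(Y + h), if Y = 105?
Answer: 1366/81 ≈ 16.864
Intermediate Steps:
h = -291/2 (h = (-175 - 116)/2 = (1/2)*(-291) = -291/2 ≈ -145.50)
(-230 - 453)/(Y + h) = (-230 - 453)/(105 - 291/2) = -683/(-81/2) = -683*(-2/81) = 1366/81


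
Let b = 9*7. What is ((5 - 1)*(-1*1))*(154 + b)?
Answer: -868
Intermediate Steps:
b = 63
((5 - 1)*(-1*1))*(154 + b) = ((5 - 1)*(-1*1))*(154 + 63) = (4*(-1))*217 = -4*217 = -868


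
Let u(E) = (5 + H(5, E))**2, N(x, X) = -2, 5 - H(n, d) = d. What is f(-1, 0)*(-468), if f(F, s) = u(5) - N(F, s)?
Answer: -12636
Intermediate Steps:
H(n, d) = 5 - d
u(E) = (10 - E)**2 (u(E) = (5 + (5 - E))**2 = (10 - E)**2)
f(F, s) = 27 (f(F, s) = (-10 + 5)**2 - 1*(-2) = (-5)**2 + 2 = 25 + 2 = 27)
f(-1, 0)*(-468) = 27*(-468) = -12636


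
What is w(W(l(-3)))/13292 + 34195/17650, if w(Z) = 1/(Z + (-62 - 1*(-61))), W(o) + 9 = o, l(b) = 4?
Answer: 272710199/140762280 ≈ 1.9374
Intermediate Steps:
W(o) = -9 + o
w(Z) = 1/(-1 + Z) (w(Z) = 1/(Z + (-62 + 61)) = 1/(Z - 1) = 1/(-1 + Z))
w(W(l(-3)))/13292 + 34195/17650 = 1/((-1 + (-9 + 4))*13292) + 34195/17650 = (1/13292)/(-1 - 5) + 34195*(1/17650) = (1/13292)/(-6) + 6839/3530 = -⅙*1/13292 + 6839/3530 = -1/79752 + 6839/3530 = 272710199/140762280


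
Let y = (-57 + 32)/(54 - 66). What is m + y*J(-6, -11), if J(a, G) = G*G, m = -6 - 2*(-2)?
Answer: 3001/12 ≈ 250.08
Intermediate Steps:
m = -2 (m = -6 + 4 = -2)
y = 25/12 (y = -25/(-12) = -25*(-1/12) = 25/12 ≈ 2.0833)
J(a, G) = G²
m + y*J(-6, -11) = -2 + (25/12)*(-11)² = -2 + (25/12)*121 = -2 + 3025/12 = 3001/12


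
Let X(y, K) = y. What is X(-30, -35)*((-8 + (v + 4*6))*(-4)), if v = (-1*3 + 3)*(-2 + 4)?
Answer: 1920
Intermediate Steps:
v = 0 (v = (-3 + 3)*2 = 0*2 = 0)
X(-30, -35)*((-8 + (v + 4*6))*(-4)) = -30*(-8 + (0 + 4*6))*(-4) = -30*(-8 + (0 + 24))*(-4) = -30*(-8 + 24)*(-4) = -480*(-4) = -30*(-64) = 1920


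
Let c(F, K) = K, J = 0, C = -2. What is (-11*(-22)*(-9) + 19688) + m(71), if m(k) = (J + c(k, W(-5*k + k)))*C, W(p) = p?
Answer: 18078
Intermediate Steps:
m(k) = 8*k (m(k) = (0 + (-5*k + k))*(-2) = (0 - 4*k)*(-2) = -4*k*(-2) = 8*k)
(-11*(-22)*(-9) + 19688) + m(71) = (-11*(-22)*(-9) + 19688) + 8*71 = (242*(-9) + 19688) + 568 = (-2178 + 19688) + 568 = 17510 + 568 = 18078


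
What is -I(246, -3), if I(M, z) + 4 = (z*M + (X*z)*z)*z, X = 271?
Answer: 5107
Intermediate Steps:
I(M, z) = -4 + z*(271*z**2 + M*z) (I(M, z) = -4 + (z*M + (271*z)*z)*z = -4 + (M*z + 271*z**2)*z = -4 + (271*z**2 + M*z)*z = -4 + z*(271*z**2 + M*z))
-I(246, -3) = -(-4 + 271*(-3)**3 + 246*(-3)**2) = -(-4 + 271*(-27) + 246*9) = -(-4 - 7317 + 2214) = -1*(-5107) = 5107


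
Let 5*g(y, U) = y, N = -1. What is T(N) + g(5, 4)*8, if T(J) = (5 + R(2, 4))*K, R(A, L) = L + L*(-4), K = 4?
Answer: -20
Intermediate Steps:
g(y, U) = y/5
R(A, L) = -3*L (R(A, L) = L - 4*L = -3*L)
T(J) = -28 (T(J) = (5 - 3*4)*4 = (5 - 12)*4 = -7*4 = -28)
T(N) + g(5, 4)*8 = -28 + ((⅕)*5)*8 = -28 + 1*8 = -28 + 8 = -20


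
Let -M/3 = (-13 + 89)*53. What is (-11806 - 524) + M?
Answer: -24414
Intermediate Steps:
M = -12084 (M = -3*(-13 + 89)*53 = -228*53 = -3*4028 = -12084)
(-11806 - 524) + M = (-11806 - 524) - 12084 = -12330 - 12084 = -24414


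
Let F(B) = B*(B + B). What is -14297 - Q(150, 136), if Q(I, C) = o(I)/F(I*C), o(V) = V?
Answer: -79331193601/5548800 ≈ -14297.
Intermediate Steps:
F(B) = 2*B**2 (F(B) = B*(2*B) = 2*B**2)
Q(I, C) = 1/(2*C**2*I) (Q(I, C) = I/((2*(I*C)**2)) = I/((2*(C*I)**2)) = I/((2*(C**2*I**2))) = I/((2*C**2*I**2)) = I*(1/(2*C**2*I**2)) = 1/(2*C**2*I))
-14297 - Q(150, 136) = -14297 - 1/(2*136**2*150) = -14297 - 1/(2*18496*150) = -14297 - 1*1/5548800 = -14297 - 1/5548800 = -79331193601/5548800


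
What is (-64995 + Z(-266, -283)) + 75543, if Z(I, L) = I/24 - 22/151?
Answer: 19092629/1812 ≈ 10537.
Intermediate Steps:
Z(I, L) = -22/151 + I/24 (Z(I, L) = I*(1/24) - 22*1/151 = I/24 - 22/151 = -22/151 + I/24)
(-64995 + Z(-266, -283)) + 75543 = (-64995 + (-22/151 + (1/24)*(-266))) + 75543 = (-64995 + (-22/151 - 133/12)) + 75543 = (-64995 - 20347/1812) + 75543 = -117791287/1812 + 75543 = 19092629/1812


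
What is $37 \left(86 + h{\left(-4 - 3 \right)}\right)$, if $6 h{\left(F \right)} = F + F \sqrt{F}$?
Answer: $\frac{18833}{6} - \frac{259 i \sqrt{7}}{6} \approx 3138.8 - 114.21 i$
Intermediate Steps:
$h{\left(F \right)} = \frac{F}{6} + \frac{F^{\frac{3}{2}}}{6}$ ($h{\left(F \right)} = \frac{F + F \sqrt{F}}{6} = \frac{F + F^{\frac{3}{2}}}{6} = \frac{F}{6} + \frac{F^{\frac{3}{2}}}{6}$)
$37 \left(86 + h{\left(-4 - 3 \right)}\right) = 37 \left(86 + \left(\frac{-4 - 3}{6} + \frac{\left(-4 - 3\right)^{\frac{3}{2}}}{6}\right)\right) = 37 \left(86 + \left(\frac{1}{6} \left(-7\right) + \frac{\left(-7\right)^{\frac{3}{2}}}{6}\right)\right) = 37 \left(86 - \left(\frac{7}{6} - \frac{\left(-7\right) i \sqrt{7}}{6}\right)\right) = 37 \left(86 - \left(\frac{7}{6} + \frac{7 i \sqrt{7}}{6}\right)\right) = 37 \left(\frac{509}{6} - \frac{7 i \sqrt{7}}{6}\right) = \frac{18833}{6} - \frac{259 i \sqrt{7}}{6}$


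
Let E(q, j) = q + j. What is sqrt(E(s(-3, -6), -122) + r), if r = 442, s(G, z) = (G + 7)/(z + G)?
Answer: 2*sqrt(719)/3 ≈ 17.876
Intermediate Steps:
s(G, z) = (7 + G)/(G + z)
E(q, j) = j + q
sqrt(E(s(-3, -6), -122) + r) = sqrt((-122 + (7 - 3)/(-3 - 6)) + 442) = sqrt((-122 + 4/(-9)) + 442) = sqrt((-122 - 1/9*4) + 442) = sqrt((-122 - 4/9) + 442) = sqrt(-1102/9 + 442) = sqrt(2876/9) = 2*sqrt(719)/3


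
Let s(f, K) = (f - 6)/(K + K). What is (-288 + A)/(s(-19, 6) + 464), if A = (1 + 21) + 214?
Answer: -624/5543 ≈ -0.11257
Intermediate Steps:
s(f, K) = (-6 + f)/(2*K) (s(f, K) = (-6 + f)/((2*K)) = (-6 + f)*(1/(2*K)) = (-6 + f)/(2*K))
A = 236 (A = 22 + 214 = 236)
(-288 + A)/(s(-19, 6) + 464) = (-288 + 236)/((½)*(-6 - 19)/6 + 464) = -52/((½)*(⅙)*(-25) + 464) = -52/(-25/12 + 464) = -52/5543/12 = -52*12/5543 = -624/5543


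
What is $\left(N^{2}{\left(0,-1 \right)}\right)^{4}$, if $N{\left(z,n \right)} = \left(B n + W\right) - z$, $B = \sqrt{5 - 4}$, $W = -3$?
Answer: $65536$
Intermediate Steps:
$B = 1$ ($B = \sqrt{1} = 1$)
$N{\left(z,n \right)} = -3 + n - z$ ($N{\left(z,n \right)} = \left(1 n - 3\right) - z = \left(n - 3\right) - z = \left(-3 + n\right) - z = -3 + n - z$)
$\left(N^{2}{\left(0,-1 \right)}\right)^{4} = \left(\left(-3 - 1 - 0\right)^{2}\right)^{4} = \left(\left(-3 - 1 + 0\right)^{2}\right)^{4} = \left(\left(-4\right)^{2}\right)^{4} = 16^{4} = 65536$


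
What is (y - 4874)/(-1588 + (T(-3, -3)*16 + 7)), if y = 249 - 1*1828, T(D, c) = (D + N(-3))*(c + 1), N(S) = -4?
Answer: 6453/1357 ≈ 4.7553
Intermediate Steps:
T(D, c) = (1 + c)*(-4 + D) (T(D, c) = (D - 4)*(c + 1) = (-4 + D)*(1 + c) = (1 + c)*(-4 + D))
y = -1579 (y = 249 - 1828 = -1579)
(y - 4874)/(-1588 + (T(-3, -3)*16 + 7)) = (-1579 - 4874)/(-1588 + ((-4 - 3 - 4*(-3) - 3*(-3))*16 + 7)) = -6453/(-1588 + ((-4 - 3 + 12 + 9)*16 + 7)) = -6453/(-1588 + (14*16 + 7)) = -6453/(-1588 + (224 + 7)) = -6453/(-1588 + 231) = -6453/(-1357) = -6453*(-1/1357) = 6453/1357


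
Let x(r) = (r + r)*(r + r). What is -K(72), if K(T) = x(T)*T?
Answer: -1492992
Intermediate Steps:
x(r) = 4*r² (x(r) = (2*r)*(2*r) = 4*r²)
K(T) = 4*T³ (K(T) = (4*T²)*T = 4*T³)
-K(72) = -4*72³ = -4*373248 = -1*1492992 = -1492992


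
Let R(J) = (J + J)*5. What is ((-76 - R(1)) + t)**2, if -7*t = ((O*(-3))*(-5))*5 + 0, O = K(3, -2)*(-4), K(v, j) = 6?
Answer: 1435204/49 ≈ 29290.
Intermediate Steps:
R(J) = 10*J (R(J) = (2*J)*5 = 10*J)
O = -24 (O = 6*(-4) = -24)
t = 1800/7 (t = -((-24*(-3)*(-5))*5 + 0)/7 = -((72*(-5))*5 + 0)/7 = -(-360*5 + 0)/7 = -(-1800 + 0)/7 = -1/7*(-1800) = 1800/7 ≈ 257.14)
((-76 - R(1)) + t)**2 = ((-76 - 10) + 1800/7)**2 = (-86 + 1800/7)**2 = (1198/7)**2 = 1435204/49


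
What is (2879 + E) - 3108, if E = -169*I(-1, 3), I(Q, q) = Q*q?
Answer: 278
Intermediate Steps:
E = 507 (E = -(-169)*3 = -169*(-3) = 507)
(2879 + E) - 3108 = (2879 + 507) - 3108 = 3386 - 3108 = 278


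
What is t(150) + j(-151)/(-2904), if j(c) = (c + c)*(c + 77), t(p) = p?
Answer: 103313/726 ≈ 142.30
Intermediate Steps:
j(c) = 2*c*(77 + c) (j(c) = (2*c)*(77 + c) = 2*c*(77 + c))
t(150) + j(-151)/(-2904) = 150 + (2*(-151)*(77 - 151))/(-2904) = 150 + (2*(-151)*(-74))*(-1/2904) = 150 + 22348*(-1/2904) = 150 - 5587/726 = 103313/726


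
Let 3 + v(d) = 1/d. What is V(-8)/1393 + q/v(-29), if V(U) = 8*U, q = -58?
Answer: 1168697/61292 ≈ 19.068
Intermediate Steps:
v(d) = -3 + 1/d
V(-8)/1393 + q/v(-29) = (8*(-8))/1393 - 58/(-3 + 1/(-29)) = -64*1/1393 - 58/(-3 - 1/29) = -64/1393 - 58/(-88/29) = -64/1393 - 58*(-29/88) = -64/1393 + 841/44 = 1168697/61292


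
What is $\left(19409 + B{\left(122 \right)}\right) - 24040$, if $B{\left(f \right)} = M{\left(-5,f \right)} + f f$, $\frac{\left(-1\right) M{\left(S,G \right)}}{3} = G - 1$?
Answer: $9890$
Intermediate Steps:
$M{\left(S,G \right)} = 3 - 3 G$ ($M{\left(S,G \right)} = - 3 \left(G - 1\right) = - 3 \left(-1 + G\right) = 3 - 3 G$)
$B{\left(f \right)} = 3 + f^{2} - 3 f$ ($B{\left(f \right)} = \left(3 - 3 f\right) + f f = \left(3 - 3 f\right) + f^{2} = 3 + f^{2} - 3 f$)
$\left(19409 + B{\left(122 \right)}\right) - 24040 = \left(19409 + \left(3 + 122^{2} - 366\right)\right) - 24040 = \left(19409 + \left(3 + 14884 - 366\right)\right) - 24040 = \left(19409 + 14521\right) - 24040 = 33930 - 24040 = 9890$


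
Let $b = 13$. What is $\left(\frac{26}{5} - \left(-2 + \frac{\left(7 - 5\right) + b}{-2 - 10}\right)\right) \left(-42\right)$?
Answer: $- \frac{3549}{10} \approx -354.9$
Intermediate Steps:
$\left(\frac{26}{5} - \left(-2 + \frac{\left(7 - 5\right) + b}{-2 - 10}\right)\right) \left(-42\right) = \left(\frac{26}{5} + \left(2 - \frac{\left(7 - 5\right) + 13}{-2 - 10}\right)\right) \left(-42\right) = \left(26 \cdot \frac{1}{5} + \left(2 - \frac{\left(7 - 5\right) + 13}{-12}\right)\right) \left(-42\right) = \left(\frac{26}{5} + \left(2 - \left(2 + 13\right) \left(- \frac{1}{12}\right)\right)\right) \left(-42\right) = \left(\frac{26}{5} + \left(2 - 15 \left(- \frac{1}{12}\right)\right)\right) \left(-42\right) = \left(\frac{26}{5} + \left(2 - - \frac{5}{4}\right)\right) \left(-42\right) = \left(\frac{26}{5} + \left(2 + \frac{5}{4}\right)\right) \left(-42\right) = \left(\frac{26}{5} + \frac{13}{4}\right) \left(-42\right) = \frac{169}{20} \left(-42\right) = - \frac{3549}{10}$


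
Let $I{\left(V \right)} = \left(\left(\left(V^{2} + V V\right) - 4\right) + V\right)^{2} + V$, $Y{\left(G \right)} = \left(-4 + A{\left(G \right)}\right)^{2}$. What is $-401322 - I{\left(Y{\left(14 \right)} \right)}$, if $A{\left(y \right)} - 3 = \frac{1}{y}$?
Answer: $- \frac{148067977466585}{368947264} \approx -4.0133 \cdot 10^{5}$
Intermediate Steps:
$A{\left(y \right)} = 3 + \frac{1}{y}$
$Y{\left(G \right)} = \left(-1 + \frac{1}{G}\right)^{2}$ ($Y{\left(G \right)} = \left(-4 + \left(3 + \frac{1}{G}\right)\right)^{2} = \left(-1 + \frac{1}{G}\right)^{2}$)
$I{\left(V \right)} = V + \left(-4 + V + 2 V^{2}\right)^{2}$ ($I{\left(V \right)} = \left(\left(\left(V^{2} + V^{2}\right) - 4\right) + V\right)^{2} + V = \left(\left(2 V^{2} - 4\right) + V\right)^{2} + V = \left(\left(-4 + 2 V^{2}\right) + V\right)^{2} + V = \left(-4 + V + 2 V^{2}\right)^{2} + V = V + \left(-4 + V + 2 V^{2}\right)^{2}$)
$-401322 - I{\left(Y{\left(14 \right)} \right)} = -401322 - \left(\frac{\left(1 - 14\right)^{2}}{196} + \left(-4 + \frac{\left(1 - 14\right)^{2}}{196} + 2 \left(\frac{\left(1 - 14\right)^{2}}{196}\right)^{2}\right)^{2}\right) = -401322 - \left(\frac{\left(-13\right)^{2}}{196} + \left(-4 + \frac{\left(-13\right)^{2}}{196} + 2 \left(\frac{\left(-13\right)^{2}}{196}\right)^{2}\right)^{2}\right) = -401322 - \left(\frac{1}{196} \cdot 169 + \left(-4 + \frac{1}{196} \cdot 169 + 2 \left(\frac{1}{196} \cdot 169\right)^{2}\right)^{2}\right) = -401322 - \left(\frac{169}{196} + \left(-4 + \frac{169}{196} + 2 \left(\frac{169}{196}\right)^{2}\right)^{2}\right) = -401322 - \left(\frac{169}{196} + \left(-4 + \frac{169}{196} + 2 \cdot \frac{28561}{38416}\right)^{2}\right) = -401322 - \left(\frac{169}{196} + \left(-4 + \frac{169}{196} + \frac{28561}{19208}\right)^{2}\right) = -401322 - \left(\frac{169}{196} + \left(- \frac{31709}{19208}\right)^{2}\right) = -401322 - \left(\frac{169}{196} + \frac{1005460681}{368947264}\right) = -401322 - \frac{1323583577}{368947264} = - \frac{148067977466585}{368947264}$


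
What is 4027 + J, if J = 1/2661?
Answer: 10715848/2661 ≈ 4027.0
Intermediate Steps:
J = 1/2661 ≈ 0.00037580
4027 + J = 4027 + 1/2661 = 10715848/2661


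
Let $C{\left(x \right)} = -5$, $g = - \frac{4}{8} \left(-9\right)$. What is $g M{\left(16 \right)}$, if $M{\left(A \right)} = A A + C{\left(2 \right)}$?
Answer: $\frac{2259}{2} \approx 1129.5$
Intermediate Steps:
$g = \frac{9}{2}$ ($g = \left(-4\right) \frac{1}{8} \left(-9\right) = \left(- \frac{1}{2}\right) \left(-9\right) = \frac{9}{2} \approx 4.5$)
$M{\left(A \right)} = -5 + A^{2}$ ($M{\left(A \right)} = A A - 5 = A^{2} - 5 = -5 + A^{2}$)
$g M{\left(16 \right)} = \frac{9 \left(-5 + 16^{2}\right)}{2} = \frac{9 \left(-5 + 256\right)}{2} = \frac{9}{2} \cdot 251 = \frac{2259}{2}$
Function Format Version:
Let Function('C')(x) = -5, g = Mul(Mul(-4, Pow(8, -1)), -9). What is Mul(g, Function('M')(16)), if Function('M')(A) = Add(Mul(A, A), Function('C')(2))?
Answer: Rational(2259, 2) ≈ 1129.5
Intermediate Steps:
g = Rational(9, 2) (g = Mul(Mul(-4, Rational(1, 8)), -9) = Mul(Rational(-1, 2), -9) = Rational(9, 2) ≈ 4.5000)
Function('M')(A) = Add(-5, Pow(A, 2)) (Function('M')(A) = Add(Mul(A, A), -5) = Add(Pow(A, 2), -5) = Add(-5, Pow(A, 2)))
Mul(g, Function('M')(16)) = Mul(Rational(9, 2), Add(-5, Pow(16, 2))) = Mul(Rational(9, 2), Add(-5, 256)) = Mul(Rational(9, 2), 251) = Rational(2259, 2)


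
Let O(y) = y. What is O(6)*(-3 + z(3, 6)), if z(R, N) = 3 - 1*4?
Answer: -24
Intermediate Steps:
z(R, N) = -1 (z(R, N) = 3 - 4 = -1)
O(6)*(-3 + z(3, 6)) = 6*(-3 - 1) = 6*(-4) = -24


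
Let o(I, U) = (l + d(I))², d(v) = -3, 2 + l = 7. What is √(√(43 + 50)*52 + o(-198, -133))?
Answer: 2*√(1 + 13*√93) ≈ 22.483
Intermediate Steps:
l = 5 (l = -2 + 7 = 5)
o(I, U) = 4 (o(I, U) = (5 - 3)² = 2² = 4)
√(√(43 + 50)*52 + o(-198, -133)) = √(√(43 + 50)*52 + 4) = √(√93*52 + 4) = √(52*√93 + 4) = √(4 + 52*√93)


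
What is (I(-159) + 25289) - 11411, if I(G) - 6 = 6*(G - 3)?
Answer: 12912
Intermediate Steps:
I(G) = -12 + 6*G (I(G) = 6 + 6*(G - 3) = 6 + 6*(-3 + G) = 6 + (-18 + 6*G) = -12 + 6*G)
(I(-159) + 25289) - 11411 = ((-12 + 6*(-159)) + 25289) - 11411 = ((-12 - 954) + 25289) - 11411 = (-966 + 25289) - 11411 = 24323 - 11411 = 12912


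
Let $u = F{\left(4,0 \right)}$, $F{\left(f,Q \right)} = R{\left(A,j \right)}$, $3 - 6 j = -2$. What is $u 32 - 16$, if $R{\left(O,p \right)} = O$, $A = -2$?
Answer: $-80$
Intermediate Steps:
$j = \frac{5}{6}$ ($j = \frac{1}{2} - - \frac{1}{3} = \frac{1}{2} + \frac{1}{3} = \frac{5}{6} \approx 0.83333$)
$F{\left(f,Q \right)} = -2$
$u = -2$
$u 32 - 16 = \left(-2\right) 32 - 16 = -64 - 16 = -80$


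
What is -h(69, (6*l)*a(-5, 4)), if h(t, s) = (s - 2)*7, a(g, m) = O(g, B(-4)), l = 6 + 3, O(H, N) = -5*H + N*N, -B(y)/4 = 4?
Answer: -106204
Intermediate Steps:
B(y) = -16 (B(y) = -4*4 = -16)
O(H, N) = N² - 5*H (O(H, N) = -5*H + N² = N² - 5*H)
l = 9
a(g, m) = 256 - 5*g (a(g, m) = (-16)² - 5*g = 256 - 5*g)
h(t, s) = -14 + 7*s (h(t, s) = (-2 + s)*7 = -14 + 7*s)
-h(69, (6*l)*a(-5, 4)) = -(-14 + 7*((6*9)*(256 - 5*(-5)))) = -(-14 + 7*(54*(256 + 25))) = -(-14 + 7*(54*281)) = -(-14 + 7*15174) = -(-14 + 106218) = -1*106204 = -106204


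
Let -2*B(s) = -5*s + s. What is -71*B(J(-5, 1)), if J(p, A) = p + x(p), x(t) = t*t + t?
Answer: -2130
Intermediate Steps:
x(t) = t + t**2 (x(t) = t**2 + t = t + t**2)
J(p, A) = p + p*(1 + p)
B(s) = 2*s (B(s) = -(-5*s + s)/2 = -(-2)*s = 2*s)
-71*B(J(-5, 1)) = -142*(-5*(2 - 5)) = -142*(-5*(-3)) = -142*15 = -71*30 = -2130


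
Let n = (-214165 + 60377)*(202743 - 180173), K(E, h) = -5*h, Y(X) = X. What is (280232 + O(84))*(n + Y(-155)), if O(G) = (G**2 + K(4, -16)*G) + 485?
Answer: -1022183823300295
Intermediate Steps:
n = -3470995160 (n = -153788*22570 = -3470995160)
O(G) = 485 + G**2 + 80*G (O(G) = (G**2 + (-5*(-16))*G) + 485 = (G**2 + 80*G) + 485 = 485 + G**2 + 80*G)
(280232 + O(84))*(n + Y(-155)) = (280232 + (485 + 84**2 + 80*84))*(-3470995160 - 155) = (280232 + (485 + 7056 + 6720))*(-3470995315) = (280232 + 14261)*(-3470995315) = 294493*(-3470995315) = -1022183823300295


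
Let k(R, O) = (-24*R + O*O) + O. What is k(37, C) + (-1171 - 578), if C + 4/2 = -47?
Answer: -285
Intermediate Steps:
C = -49 (C = -2 - 47 = -49)
k(R, O) = O + O² - 24*R (k(R, O) = (-24*R + O²) + O = (O² - 24*R) + O = O + O² - 24*R)
k(37, C) + (-1171 - 578) = (-49 + (-49)² - 24*37) + (-1171 - 578) = (-49 + 2401 - 888) - 1749 = 1464 - 1749 = -285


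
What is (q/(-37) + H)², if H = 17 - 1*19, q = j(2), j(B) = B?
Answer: 5776/1369 ≈ 4.2191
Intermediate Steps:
q = 2
H = -2 (H = 17 - 19 = -2)
(q/(-37) + H)² = (2/(-37) - 2)² = (2*(-1/37) - 2)² = (-2/37 - 2)² = (-76/37)² = 5776/1369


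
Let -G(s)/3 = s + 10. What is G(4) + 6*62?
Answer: 330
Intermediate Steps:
G(s) = -30 - 3*s (G(s) = -3*(s + 10) = -3*(10 + s) = -30 - 3*s)
G(4) + 6*62 = (-30 - 3*4) + 6*62 = (-30 - 12) + 372 = -42 + 372 = 330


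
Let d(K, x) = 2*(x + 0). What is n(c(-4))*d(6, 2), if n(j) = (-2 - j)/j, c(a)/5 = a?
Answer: -18/5 ≈ -3.6000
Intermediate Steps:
c(a) = 5*a
n(j) = (-2 - j)/j
d(K, x) = 2*x
n(c(-4))*d(6, 2) = ((-2 - 5*(-4))/((5*(-4))))*(2*2) = ((-2 - 1*(-20))/(-20))*4 = -(-2 + 20)/20*4 = -1/20*18*4 = -9/10*4 = -18/5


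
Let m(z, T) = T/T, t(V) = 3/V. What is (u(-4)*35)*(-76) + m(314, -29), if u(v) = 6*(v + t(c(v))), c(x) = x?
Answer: 75811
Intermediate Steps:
u(v) = 6*v + 18/v (u(v) = 6*(v + 3/v) = 6*v + 18/v)
m(z, T) = 1
(u(-4)*35)*(-76) + m(314, -29) = ((6*(-4) + 18/(-4))*35)*(-76) + 1 = ((-24 + 18*(-¼))*35)*(-76) + 1 = ((-24 - 9/2)*35)*(-76) + 1 = -57/2*35*(-76) + 1 = -1995/2*(-76) + 1 = 75810 + 1 = 75811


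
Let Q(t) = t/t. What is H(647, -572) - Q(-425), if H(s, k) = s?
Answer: 646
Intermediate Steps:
Q(t) = 1
H(647, -572) - Q(-425) = 647 - 1*1 = 647 - 1 = 646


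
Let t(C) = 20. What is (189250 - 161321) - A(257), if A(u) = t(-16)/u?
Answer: 7177733/257 ≈ 27929.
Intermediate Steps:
A(u) = 20/u
(189250 - 161321) - A(257) = (189250 - 161321) - 20/257 = 27929 - 20/257 = 7177733/257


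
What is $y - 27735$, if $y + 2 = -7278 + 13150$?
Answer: $-21865$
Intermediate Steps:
$y = 5870$ ($y = -2 + \left(-7278 + 13150\right) = -2 + 5872 = 5870$)
$y - 27735 = 5870 - 27735 = -21865$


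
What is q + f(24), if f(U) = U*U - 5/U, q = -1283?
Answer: -16973/24 ≈ -707.21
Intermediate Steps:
f(U) = U² - 5/U
q + f(24) = -1283 + (-5 + 24³)/24 = -1283 + (-5 + 13824)/24 = -1283 + (1/24)*13819 = -1283 + 13819/24 = -16973/24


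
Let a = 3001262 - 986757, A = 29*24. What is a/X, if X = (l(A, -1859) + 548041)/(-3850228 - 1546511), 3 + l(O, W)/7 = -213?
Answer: -10871757699195/546529 ≈ -1.9892e+7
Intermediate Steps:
A = 696
l(O, W) = -1512 (l(O, W) = -21 + 7*(-213) = -21 - 1491 = -1512)
X = -546529/5396739 (X = (-1512 + 548041)/(-3850228 - 1546511) = 546529/(-5396739) = 546529*(-1/5396739) = -546529/5396739 ≈ -0.10127)
a = 2014505
a/X = 2014505/(-546529/5396739) = 2014505*(-5396739/546529) = -10871757699195/546529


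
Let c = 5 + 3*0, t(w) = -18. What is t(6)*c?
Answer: -90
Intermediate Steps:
c = 5 (c = 5 + 0 = 5)
t(6)*c = -18*5 = -90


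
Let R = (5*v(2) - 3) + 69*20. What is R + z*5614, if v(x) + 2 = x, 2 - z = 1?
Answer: 6991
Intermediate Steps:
z = 1 (z = 2 - 1*1 = 2 - 1 = 1)
v(x) = -2 + x
R = 1377 (R = (5*(-2 + 2) - 3) + 69*20 = (5*0 - 3) + 1380 = (0 - 3) + 1380 = -3 + 1380 = 1377)
R + z*5614 = 1377 + 1*5614 = 1377 + 5614 = 6991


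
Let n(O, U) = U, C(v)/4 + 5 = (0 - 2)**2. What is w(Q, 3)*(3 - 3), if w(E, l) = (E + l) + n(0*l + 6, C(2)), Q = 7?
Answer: 0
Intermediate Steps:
C(v) = -4 (C(v) = -20 + 4*(0 - 2)**2 = -20 + 4*(-2)**2 = -20 + 4*4 = -20 + 16 = -4)
w(E, l) = -4 + E + l (w(E, l) = (E + l) - 4 = -4 + E + l)
w(Q, 3)*(3 - 3) = (-4 + 7 + 3)*(3 - 3) = 6*0 = 0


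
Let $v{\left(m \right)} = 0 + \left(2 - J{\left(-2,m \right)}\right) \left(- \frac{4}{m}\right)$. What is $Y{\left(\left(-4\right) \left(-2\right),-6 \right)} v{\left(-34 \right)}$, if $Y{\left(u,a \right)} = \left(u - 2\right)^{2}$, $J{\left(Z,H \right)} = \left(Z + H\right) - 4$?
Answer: $\frac{3024}{17} \approx 177.88$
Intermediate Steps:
$J{\left(Z,H \right)} = -4 + H + Z$ ($J{\left(Z,H \right)} = \left(H + Z\right) - 4 = -4 + H + Z$)
$Y{\left(u,a \right)} = \left(-2 + u\right)^{2}$
$v{\left(m \right)} = - \frac{4 \left(8 - m\right)}{m}$ ($v{\left(m \right)} = 0 + \left(2 - \left(-4 + m - 2\right)\right) \left(- \frac{4}{m}\right) = 0 + \left(2 - \left(-6 + m\right)\right) \left(- \frac{4}{m}\right) = 0 + \left(8 - m\right) \left(- \frac{4}{m}\right) = 0 - \frac{4 \left(8 - m\right)}{m} = - \frac{4 \left(8 - m\right)}{m}$)
$Y{\left(\left(-4\right) \left(-2\right),-6 \right)} v{\left(-34 \right)} = \left(-2 - -8\right)^{2} \left(4 - \frac{32}{-34}\right) = \left(-2 + 8\right)^{2} \left(4 - - \frac{16}{17}\right) = 6^{2} \left(4 + \frac{16}{17}\right) = 36 \cdot \frac{84}{17} = \frac{3024}{17}$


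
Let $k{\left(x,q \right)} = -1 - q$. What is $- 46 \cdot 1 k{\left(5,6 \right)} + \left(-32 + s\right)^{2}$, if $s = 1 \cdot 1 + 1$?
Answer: $1222$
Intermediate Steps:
$s = 2$ ($s = 1 + 1 = 2$)
$- 46 \cdot 1 k{\left(5,6 \right)} + \left(-32 + s\right)^{2} = - 46 \cdot 1 \left(-1 - 6\right) + \left(-32 + 2\right)^{2} = - 46 \cdot 1 \left(-1 - 6\right) + \left(-30\right)^{2} = - 46 \cdot 1 \left(-7\right) + 900 = \left(-46\right) \left(-7\right) + 900 = 322 + 900 = 1222$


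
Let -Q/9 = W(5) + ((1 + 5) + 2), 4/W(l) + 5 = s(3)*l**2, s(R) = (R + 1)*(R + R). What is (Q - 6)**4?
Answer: 4653645224946199056/125333700625 ≈ 3.7130e+7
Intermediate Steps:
s(R) = 2*R*(1 + R) (s(R) = (1 + R)*(2*R) = 2*R*(1 + R))
W(l) = 4/(-5 + 24*l**2) (W(l) = 4/(-5 + (2*3*(1 + 3))*l**2) = 4/(-5 + (2*3*4)*l**2) = 4/(-5 + 24*l**2))
Q = -42876/595 (Q = -9*(4/(-5 + 24*5**2) + ((1 + 5) + 2)) = -9*(4/(-5 + 24*25) + (6 + 2)) = -9*(4/(-5 + 600) + 8) = -9*(4/595 + 8) = -9*4764/595 = -42876/595 ≈ -72.061)
(Q - 6)**4 = (-42876/595 - 6)**4 = (-46446/595)**4 = 4653645224946199056/125333700625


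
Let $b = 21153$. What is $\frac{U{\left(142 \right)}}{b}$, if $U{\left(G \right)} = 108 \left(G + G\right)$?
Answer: $\frac{10224}{7051} \approx 1.45$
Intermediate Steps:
$U{\left(G \right)} = 216 G$ ($U{\left(G \right)} = 108 \cdot 2 G = 216 G$)
$\frac{U{\left(142 \right)}}{b} = \frac{216 \cdot 142}{21153} = 30672 \cdot \frac{1}{21153} = \frac{10224}{7051}$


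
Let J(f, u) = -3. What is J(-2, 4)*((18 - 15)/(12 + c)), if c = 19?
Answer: -9/31 ≈ -0.29032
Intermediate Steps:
J(-2, 4)*((18 - 15)/(12 + c)) = -3*(18 - 15)/(12 + 19) = -9/31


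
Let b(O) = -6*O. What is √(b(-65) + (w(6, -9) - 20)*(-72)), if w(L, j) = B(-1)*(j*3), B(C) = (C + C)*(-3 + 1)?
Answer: √9606 ≈ 98.010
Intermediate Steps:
B(C) = -4*C (B(C) = (2*C)*(-2) = -4*C)
w(L, j) = 12*j (w(L, j) = (-4*(-1))*(j*3) = 4*(3*j) = 12*j)
√(b(-65) + (w(6, -9) - 20)*(-72)) = √(-6*(-65) + (12*(-9) - 20)*(-72)) = √(390 + (-108 - 20)*(-72)) = √(390 - 128*(-72)) = √(390 + 9216) = √9606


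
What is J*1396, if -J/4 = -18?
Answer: 100512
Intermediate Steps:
J = 72 (J = -4*(-18) = 72)
J*1396 = 72*1396 = 100512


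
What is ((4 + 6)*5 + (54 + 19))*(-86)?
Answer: -10578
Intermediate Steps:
((4 + 6)*5 + (54 + 19))*(-86) = (10*5 + 73)*(-86) = (50 + 73)*(-86) = 123*(-86) = -10578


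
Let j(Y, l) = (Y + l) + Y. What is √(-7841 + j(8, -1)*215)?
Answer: 2*I*√1154 ≈ 67.941*I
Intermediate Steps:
j(Y, l) = l + 2*Y
√(-7841 + j(8, -1)*215) = √(-7841 + (-1 + 2*8)*215) = √(-7841 + (-1 + 16)*215) = √(-7841 + 15*215) = √(-7841 + 3225) = √(-4616) = 2*I*√1154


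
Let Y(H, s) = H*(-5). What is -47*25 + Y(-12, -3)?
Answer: -1115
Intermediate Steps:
Y(H, s) = -5*H
-47*25 + Y(-12, -3) = -47*25 - 5*(-12) = -1175 + 60 = -1115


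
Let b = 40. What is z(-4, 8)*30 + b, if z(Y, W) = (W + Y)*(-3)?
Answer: -320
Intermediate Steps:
z(Y, W) = -3*W - 3*Y
z(-4, 8)*30 + b = (-3*8 - 3*(-4))*30 + 40 = (-24 + 12)*30 + 40 = -12*30 + 40 = -360 + 40 = -320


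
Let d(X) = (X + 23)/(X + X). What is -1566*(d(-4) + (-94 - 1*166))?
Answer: 1643517/4 ≈ 4.1088e+5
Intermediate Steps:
d(X) = (23 + X)/(2*X) (d(X) = (23 + X)/((2*X)) = (23 + X)*(1/(2*X)) = (23 + X)/(2*X))
-1566*(d(-4) + (-94 - 1*166)) = -1566*((1/2)*(23 - 4)/(-4) + (-94 - 1*166)) = -1566*((1/2)*(-1/4)*19 + (-94 - 166)) = -1566*(-19/8 - 260) = -1566*(-2099/8) = 1643517/4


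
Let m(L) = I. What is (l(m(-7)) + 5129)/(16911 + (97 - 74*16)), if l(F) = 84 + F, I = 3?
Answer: 326/989 ≈ 0.32963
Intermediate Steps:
m(L) = 3
(l(m(-7)) + 5129)/(16911 + (97 - 74*16)) = ((84 + 3) + 5129)/(16911 + (97 - 74*16)) = (87 + 5129)/(16911 + (97 - 1184)) = 5216/(16911 - 1087) = 5216/15824 = 5216*(1/15824) = 326/989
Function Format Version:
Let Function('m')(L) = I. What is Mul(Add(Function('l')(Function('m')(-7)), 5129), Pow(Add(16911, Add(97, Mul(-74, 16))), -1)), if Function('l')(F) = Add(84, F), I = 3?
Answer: Rational(326, 989) ≈ 0.32963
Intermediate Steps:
Function('m')(L) = 3
Mul(Add(Function('l')(Function('m')(-7)), 5129), Pow(Add(16911, Add(97, Mul(-74, 16))), -1)) = Mul(Add(Add(84, 3), 5129), Pow(Add(16911, Add(97, Mul(-74, 16))), -1)) = Mul(Add(87, 5129), Pow(Add(16911, Add(97, -1184)), -1)) = Mul(5216, Pow(Add(16911, -1087), -1)) = Mul(5216, Pow(15824, -1)) = Mul(5216, Rational(1, 15824)) = Rational(326, 989)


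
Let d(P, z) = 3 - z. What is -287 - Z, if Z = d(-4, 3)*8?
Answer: -287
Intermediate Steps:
Z = 0 (Z = (3 - 1*3)*8 = (3 - 3)*8 = 0*8 = 0)
-287 - Z = -287 - 1*0 = -287 + 0 = -287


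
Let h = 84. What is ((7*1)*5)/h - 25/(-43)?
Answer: 515/516 ≈ 0.99806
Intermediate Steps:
((7*1)*5)/h - 25/(-43) = ((7*1)*5)/84 - 25/(-43) = (7*5)*(1/84) - 25*(-1/43) = 35*(1/84) + 25/43 = 5/12 + 25/43 = 515/516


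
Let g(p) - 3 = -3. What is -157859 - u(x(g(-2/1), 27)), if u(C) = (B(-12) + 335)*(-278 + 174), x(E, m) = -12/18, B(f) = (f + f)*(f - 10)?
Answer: -68107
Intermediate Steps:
g(p) = 0 (g(p) = 3 - 3 = 0)
B(f) = 2*f*(-10 + f) (B(f) = (2*f)*(-10 + f) = 2*f*(-10 + f))
x(E, m) = -⅔ (x(E, m) = -12*1/18 = -⅔)
u(C) = -89752 (u(C) = (2*(-12)*(-10 - 12) + 335)*(-278 + 174) = (2*(-12)*(-22) + 335)*(-104) = (528 + 335)*(-104) = 863*(-104) = -89752)
-157859 - u(x(g(-2/1), 27)) = -157859 - 1*(-89752) = -157859 + 89752 = -68107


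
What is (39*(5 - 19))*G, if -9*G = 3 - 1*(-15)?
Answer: 1092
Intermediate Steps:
G = -2 (G = -(3 - 1*(-15))/9 = -(3 + 15)/9 = -⅑*18 = -2)
(39*(5 - 19))*G = (39*(5 - 19))*(-2) = (39*(-14))*(-2) = -546*(-2) = 1092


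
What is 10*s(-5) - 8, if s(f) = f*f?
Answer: 242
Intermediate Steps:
s(f) = f**2
10*s(-5) - 8 = 10*(-5)**2 - 8 = 10*25 - 8 = 250 - 8 = 242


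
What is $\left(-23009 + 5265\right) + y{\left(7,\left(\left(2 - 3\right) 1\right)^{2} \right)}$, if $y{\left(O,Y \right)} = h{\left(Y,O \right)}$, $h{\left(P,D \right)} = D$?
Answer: $-17737$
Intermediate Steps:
$y{\left(O,Y \right)} = O$
$\left(-23009 + 5265\right) + y{\left(7,\left(\left(2 - 3\right) 1\right)^{2} \right)} = \left(-23009 + 5265\right) + 7 = -17744 + 7 = -17737$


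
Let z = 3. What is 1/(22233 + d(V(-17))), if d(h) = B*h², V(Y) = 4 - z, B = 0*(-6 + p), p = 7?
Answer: 1/22233 ≈ 4.4978e-5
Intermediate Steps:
B = 0 (B = 0*(-6 + 7) = 0*1 = 0)
V(Y) = 1 (V(Y) = 4 - 1*3 = 4 - 3 = 1)
d(h) = 0 (d(h) = 0*h² = 0)
1/(22233 + d(V(-17))) = 1/(22233 + 0) = 1/22233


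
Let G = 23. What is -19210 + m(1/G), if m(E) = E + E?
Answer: -441828/23 ≈ -19210.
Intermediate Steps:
m(E) = 2*E
-19210 + m(1/G) = -19210 + 2/23 = -441828/23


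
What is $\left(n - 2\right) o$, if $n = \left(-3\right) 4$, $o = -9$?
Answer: $126$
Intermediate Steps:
$n = -12$
$\left(n - 2\right) o = \left(-12 - 2\right) \left(-9\right) = \left(-14\right) \left(-9\right) = 126$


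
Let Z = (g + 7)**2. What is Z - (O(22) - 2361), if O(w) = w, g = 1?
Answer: 2403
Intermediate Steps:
Z = 64 (Z = (1 + 7)**2 = 8**2 = 64)
Z - (O(22) - 2361) = 64 - (22 - 2361) = 64 - 1*(-2339) = 64 + 2339 = 2403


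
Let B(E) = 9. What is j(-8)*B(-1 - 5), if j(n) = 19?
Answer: 171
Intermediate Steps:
j(-8)*B(-1 - 5) = 19*9 = 171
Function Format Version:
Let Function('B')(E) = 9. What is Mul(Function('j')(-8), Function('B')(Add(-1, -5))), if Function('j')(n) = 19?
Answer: 171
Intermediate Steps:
Mul(Function('j')(-8), Function('B')(Add(-1, -5))) = Mul(19, 9) = 171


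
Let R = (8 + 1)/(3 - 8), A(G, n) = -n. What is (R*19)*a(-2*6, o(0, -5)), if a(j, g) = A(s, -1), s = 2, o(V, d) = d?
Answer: -171/5 ≈ -34.200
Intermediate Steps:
a(j, g) = 1 (a(j, g) = -1*(-1) = 1)
R = -9/5 (R = 9/(-5) = 9*(-1/5) = -9/5 ≈ -1.8000)
(R*19)*a(-2*6, o(0, -5)) = -9/5*19*1 = -171/5*1 = -171/5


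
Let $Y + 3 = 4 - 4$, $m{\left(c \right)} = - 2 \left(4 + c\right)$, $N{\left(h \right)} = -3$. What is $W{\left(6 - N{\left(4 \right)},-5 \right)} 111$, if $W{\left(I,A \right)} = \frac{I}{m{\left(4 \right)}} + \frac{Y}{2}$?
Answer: $- \frac{3663}{16} \approx -228.94$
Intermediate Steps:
$m{\left(c \right)} = -8 - 2 c$
$Y = -3$ ($Y = -3 + \left(4 - 4\right) = -3 + 0 = -3$)
$W{\left(I,A \right)} = - \frac{3}{2} - \frac{I}{16}$ ($W{\left(I,A \right)} = \frac{I}{-8 - 8} - \frac{3}{2} = \frac{I}{-16} - \frac{3}{2} = I \left(- \frac{1}{16}\right) - \frac{3}{2} = - \frac{I}{16} - \frac{3}{2} = - \frac{3}{2} - \frac{I}{16}$)
$W{\left(6 - N{\left(4 \right)},-5 \right)} 111 = \left(- \frac{3}{2} - \frac{6 - -3}{16}\right) 111 = \left(- \frac{3}{2} - \frac{6 + 3}{16}\right) 111 = \left(- \frac{3}{2} - \frac{9}{16}\right) 111 = \left(- \frac{33}{16}\right) 111 = - \frac{3663}{16}$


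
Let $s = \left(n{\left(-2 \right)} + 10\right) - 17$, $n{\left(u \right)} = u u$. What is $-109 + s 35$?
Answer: $-214$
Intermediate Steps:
$n{\left(u \right)} = u^{2}$
$s = -3$ ($s = \left(\left(-2\right)^{2} + 10\right) - 17 = \left(4 + 10\right) - 17 = 14 - 17 = -3$)
$-109 + s 35 = -109 - 105 = -214$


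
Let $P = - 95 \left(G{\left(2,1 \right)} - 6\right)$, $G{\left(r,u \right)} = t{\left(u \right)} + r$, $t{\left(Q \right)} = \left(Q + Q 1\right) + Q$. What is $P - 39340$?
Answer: $-39245$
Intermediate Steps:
$t{\left(Q \right)} = 3 Q$ ($t{\left(Q \right)} = \left(Q + Q\right) + Q = 2 Q + Q = 3 Q$)
$G{\left(r,u \right)} = r + 3 u$ ($G{\left(r,u \right)} = 3 u + r = r + 3 u$)
$P = 95$ ($P = - 95 \left(\left(2 + 3 \cdot 1\right) - 6\right) = - 95 \left(\left(2 + 3\right) - 6\right) = - 95 \left(5 - 6\right) = \left(-95\right) \left(-1\right) = 95$)
$P - 39340 = 95 - 39340 = -39245$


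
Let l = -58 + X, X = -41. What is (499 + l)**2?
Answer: 160000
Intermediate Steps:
l = -99 (l = -58 - 41 = -99)
(499 + l)**2 = (499 - 99)**2 = 400**2 = 160000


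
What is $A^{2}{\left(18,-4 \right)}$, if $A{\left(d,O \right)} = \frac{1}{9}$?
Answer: $\frac{1}{81} \approx 0.012346$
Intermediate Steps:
$A{\left(d,O \right)} = \frac{1}{9}$
$A^{2}{\left(18,-4 \right)} = \left(\frac{1}{9}\right)^{2} = \frac{1}{81}$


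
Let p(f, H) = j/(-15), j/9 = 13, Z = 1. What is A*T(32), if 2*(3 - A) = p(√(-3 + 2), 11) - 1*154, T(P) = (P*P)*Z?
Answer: 429568/5 ≈ 85914.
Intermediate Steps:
T(P) = P² (T(P) = (P*P)*1 = P²*1 = P²)
j = 117 (j = 9*13 = 117)
p(f, H) = -39/5 (p(f, H) = 117/(-15) = 117*(-1/15) = -39/5)
A = 839/10 (A = 3 - (-39/5 - 1*154)/2 = 3 - (-39/5 - 154)/2 = 3 - ½*(-809/5) = 3 + 809/10 = 839/10 ≈ 83.900)
A*T(32) = (839/10)*32² = (839/10)*1024 = 429568/5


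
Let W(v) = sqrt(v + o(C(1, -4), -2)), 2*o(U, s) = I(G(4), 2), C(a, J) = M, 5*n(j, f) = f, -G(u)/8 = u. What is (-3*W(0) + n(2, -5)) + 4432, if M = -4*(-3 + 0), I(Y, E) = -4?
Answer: 4431 - 3*I*sqrt(2) ≈ 4431.0 - 4.2426*I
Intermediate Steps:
G(u) = -8*u
M = 12 (M = -4*(-3) = 12)
n(j, f) = f/5
C(a, J) = 12
o(U, s) = -2 (o(U, s) = (1/2)*(-4) = -2)
W(v) = sqrt(-2 + v) (W(v) = sqrt(v - 2) = sqrt(-2 + v))
(-3*W(0) + n(2, -5)) + 4432 = (-3*sqrt(-2 + 0) + (1/5)*(-5)) + 4432 = (-3*I*sqrt(2) - 1) + 4432 = (-1 - 3*I*sqrt(2)) + 4432 = 4431 - 3*I*sqrt(2)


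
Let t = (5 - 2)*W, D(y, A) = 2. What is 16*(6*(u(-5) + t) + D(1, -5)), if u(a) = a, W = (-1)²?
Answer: -160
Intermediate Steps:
W = 1
t = 3 (t = (5 - 2)*1 = 3*1 = 3)
16*(6*(u(-5) + t) + D(1, -5)) = 16*(6*(-5 + 3) + 2) = 16*(6*(-2) + 2) = 16*(-12 + 2) = 16*(-10) = -160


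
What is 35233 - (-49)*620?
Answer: 65613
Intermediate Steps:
35233 - (-49)*620 = 35233 - 1*(-30380) = 35233 + 30380 = 65613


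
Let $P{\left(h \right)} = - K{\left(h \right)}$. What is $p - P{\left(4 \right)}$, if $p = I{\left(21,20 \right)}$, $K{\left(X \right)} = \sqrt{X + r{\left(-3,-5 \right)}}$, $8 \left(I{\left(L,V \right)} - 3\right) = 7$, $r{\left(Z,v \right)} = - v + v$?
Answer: $\frac{47}{8} \approx 5.875$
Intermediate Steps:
$r{\left(Z,v \right)} = 0$
$I{\left(L,V \right)} = \frac{31}{8}$ ($I{\left(L,V \right)} = 3 + \frac{1}{8} \cdot 7 = 3 + \frac{7}{8} = \frac{31}{8}$)
$K{\left(X \right)} = \sqrt{X}$ ($K{\left(X \right)} = \sqrt{X + 0} = \sqrt{X}$)
$P{\left(h \right)} = - \sqrt{h}$
$p = \frac{31}{8} \approx 3.875$
$p - P{\left(4 \right)} = \frac{31}{8} - - \sqrt{4} = \frac{31}{8} - \left(-1\right) 2 = \frac{31}{8} - -2 = \frac{31}{8} + 2 = \frac{47}{8}$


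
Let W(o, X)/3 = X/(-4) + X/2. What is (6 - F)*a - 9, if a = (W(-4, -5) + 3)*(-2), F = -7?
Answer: 21/2 ≈ 10.500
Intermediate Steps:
W(o, X) = 3*X/4 (W(o, X) = 3*(X/(-4) + X/2) = 3*(X*(-¼) + X*(½)) = 3*(-X/4 + X/2) = 3*(X/4) = 3*X/4)
a = 3/2 (a = ((¾)*(-5) + 3)*(-2) = (-15/4 + 3)*(-2) = -¾*(-2) = 3/2 ≈ 1.5000)
(6 - F)*a - 9 = (6 - 1*(-7))*(3/2) - 9 = (6 + 7)*(3/2) - 9 = 13*(3/2) - 9 = 39/2 - 9 = 21/2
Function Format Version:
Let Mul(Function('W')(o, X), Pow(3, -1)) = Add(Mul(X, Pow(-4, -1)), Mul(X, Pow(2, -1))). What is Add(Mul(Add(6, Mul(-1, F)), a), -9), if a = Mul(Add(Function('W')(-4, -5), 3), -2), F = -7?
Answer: Rational(21, 2) ≈ 10.500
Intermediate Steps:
Function('W')(o, X) = Mul(Rational(3, 4), X) (Function('W')(o, X) = Mul(3, Add(Mul(X, Pow(-4, -1)), Mul(X, Pow(2, -1)))) = Mul(3, Add(Mul(X, Rational(-1, 4)), Mul(X, Rational(1, 2)))) = Mul(3, Add(Mul(Rational(-1, 4), X), Mul(Rational(1, 2), X))) = Mul(3, Mul(Rational(1, 4), X)) = Mul(Rational(3, 4), X))
a = Rational(3, 2) (a = Mul(Add(Mul(Rational(3, 4), -5), 3), -2) = Mul(Add(Rational(-15, 4), 3), -2) = Mul(Rational(-3, 4), -2) = Rational(3, 2) ≈ 1.5000)
Add(Mul(Add(6, Mul(-1, F)), a), -9) = Add(Mul(Add(6, Mul(-1, -7)), Rational(3, 2)), -9) = Add(Mul(Add(6, 7), Rational(3, 2)), -9) = Add(Mul(13, Rational(3, 2)), -9) = Add(Rational(39, 2), -9) = Rational(21, 2)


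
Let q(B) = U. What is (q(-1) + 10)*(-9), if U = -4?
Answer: -54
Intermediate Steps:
q(B) = -4
(q(-1) + 10)*(-9) = (-4 + 10)*(-9) = 6*(-9) = -54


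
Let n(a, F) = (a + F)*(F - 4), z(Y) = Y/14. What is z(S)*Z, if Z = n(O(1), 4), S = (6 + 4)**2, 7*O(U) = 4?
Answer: 0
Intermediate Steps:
O(U) = 4/7 (O(U) = (1/7)*4 = 4/7)
S = 100 (S = 10**2 = 100)
z(Y) = Y/14 (z(Y) = Y*(1/14) = Y/14)
n(a, F) = (-4 + F)*(F + a) (n(a, F) = (F + a)*(-4 + F) = (-4 + F)*(F + a))
Z = 0 (Z = 4**2 - 4*4 - 4*4/7 + 4*(4/7) = 16 - 16 - 16/7 + 16/7 = 0)
z(S)*Z = ((1/14)*100)*0 = (50/7)*0 = 0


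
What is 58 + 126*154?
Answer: 19462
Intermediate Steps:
58 + 126*154 = 58 + 19404 = 19462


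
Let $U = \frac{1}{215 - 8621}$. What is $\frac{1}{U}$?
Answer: $-8406$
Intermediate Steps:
$U = - \frac{1}{8406}$ ($U = \frac{1}{-8406} = - \frac{1}{8406} \approx -0.00011896$)
$\frac{1}{U} = \frac{1}{- \frac{1}{8406}} = -8406$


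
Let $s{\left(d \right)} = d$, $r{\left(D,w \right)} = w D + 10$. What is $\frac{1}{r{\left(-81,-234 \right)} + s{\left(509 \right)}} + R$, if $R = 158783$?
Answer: $\frac{3091981360}{19473} \approx 1.5878 \cdot 10^{5}$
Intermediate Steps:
$r{\left(D,w \right)} = 10 + D w$ ($r{\left(D,w \right)} = D w + 10 = 10 + D w$)
$\frac{1}{r{\left(-81,-234 \right)} + s{\left(509 \right)}} + R = \frac{1}{\left(10 - -18954\right) + 509} + 158783 = \frac{1}{\left(10 + 18954\right) + 509} + 158783 = \frac{1}{18964 + 509} + 158783 = \frac{1}{19473} + 158783 = \frac{3091981360}{19473}$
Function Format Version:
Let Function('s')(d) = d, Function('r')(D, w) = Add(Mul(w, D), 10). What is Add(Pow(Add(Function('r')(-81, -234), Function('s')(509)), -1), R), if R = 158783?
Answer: Rational(3091981360, 19473) ≈ 1.5878e+5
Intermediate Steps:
Function('r')(D, w) = Add(10, Mul(D, w)) (Function('r')(D, w) = Add(Mul(D, w), 10) = Add(10, Mul(D, w)))
Add(Pow(Add(Function('r')(-81, -234), Function('s')(509)), -1), R) = Add(Pow(Add(Add(10, Mul(-81, -234)), 509), -1), 158783) = Add(Pow(Add(Add(10, 18954), 509), -1), 158783) = Add(Pow(Add(18964, 509), -1), 158783) = Add(Pow(19473, -1), 158783) = Add(Rational(1, 19473), 158783) = Rational(3091981360, 19473)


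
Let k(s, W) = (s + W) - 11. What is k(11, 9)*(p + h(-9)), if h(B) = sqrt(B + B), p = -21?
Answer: -189 + 27*I*sqrt(2) ≈ -189.0 + 38.184*I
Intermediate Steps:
k(s, W) = -11 + W + s (k(s, W) = (W + s) - 11 = -11 + W + s)
h(B) = sqrt(2)*sqrt(B) (h(B) = sqrt(2*B) = sqrt(2)*sqrt(B))
k(11, 9)*(p + h(-9)) = (-11 + 9 + 11)*(-21 + sqrt(2)*sqrt(-9)) = 9*(-21 + sqrt(2)*(3*I)) = 9*(-21 + 3*I*sqrt(2)) = -189 + 27*I*sqrt(2)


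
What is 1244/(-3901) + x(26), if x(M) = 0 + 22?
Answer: 84578/3901 ≈ 21.681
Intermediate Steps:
x(M) = 22
1244/(-3901) + x(26) = 1244/(-3901) + 22 = 1244*(-1/3901) + 22 = -1244/3901 + 22 = 84578/3901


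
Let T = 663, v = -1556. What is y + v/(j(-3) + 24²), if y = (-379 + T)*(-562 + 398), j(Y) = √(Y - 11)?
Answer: 4*(-11644*√14 + 6707333*I)/(√14 - 576*I) ≈ -46579.0 + 0.017547*I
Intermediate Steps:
j(Y) = √(-11 + Y)
y = -46576 (y = (-379 + 663)*(-562 + 398) = 284*(-164) = -46576)
y + v/(j(-3) + 24²) = -46576 - 1556/(√(-11 - 3) + 24²) = -46576 - 1556/(√(-14) + 576) = -46576 - 1556/(I*√14 + 576) = -46576 - 1556/(576 + I*√14)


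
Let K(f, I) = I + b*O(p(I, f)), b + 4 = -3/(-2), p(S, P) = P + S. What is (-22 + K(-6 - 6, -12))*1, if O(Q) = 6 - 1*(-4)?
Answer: -59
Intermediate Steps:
O(Q) = 10 (O(Q) = 6 + 4 = 10)
b = -5/2 (b = -4 - 3/(-2) = -4 - 3*(-½) = -4 + 3/2 = -5/2 ≈ -2.5000)
K(f, I) = -25 + I (K(f, I) = I - 5/2*10 = I - 25 = -25 + I)
(-22 + K(-6 - 6, -12))*1 = (-22 + (-25 - 12))*1 = (-22 - 37)*1 = -59*1 = -59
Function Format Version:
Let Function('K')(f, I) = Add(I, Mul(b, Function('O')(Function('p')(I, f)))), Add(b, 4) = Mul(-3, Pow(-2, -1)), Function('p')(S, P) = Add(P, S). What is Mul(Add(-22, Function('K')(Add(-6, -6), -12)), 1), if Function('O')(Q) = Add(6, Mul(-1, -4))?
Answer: -59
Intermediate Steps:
Function('O')(Q) = 10 (Function('O')(Q) = Add(6, 4) = 10)
b = Rational(-5, 2) (b = Add(-4, Mul(-3, Pow(-2, -1))) = Add(-4, Mul(-3, Rational(-1, 2))) = Add(-4, Rational(3, 2)) = Rational(-5, 2) ≈ -2.5000)
Function('K')(f, I) = Add(-25, I) (Function('K')(f, I) = Add(I, Mul(Rational(-5, 2), 10)) = Add(I, -25) = Add(-25, I))
Mul(Add(-22, Function('K')(Add(-6, -6), -12)), 1) = Mul(Add(-22, Add(-25, -12)), 1) = Mul(Add(-22, -37), 1) = Mul(-59, 1) = -59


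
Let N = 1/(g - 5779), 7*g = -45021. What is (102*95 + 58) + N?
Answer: 833200545/85474 ≈ 9748.0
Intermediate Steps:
g = -45021/7 (g = (⅐)*(-45021) = -45021/7 ≈ -6431.6)
N = -7/85474 (N = 1/(-45021/7 - 5779) = 1/(-85474/7) = -7/85474 ≈ -8.1896e-5)
(102*95 + 58) + N = (102*95 + 58) - 7/85474 = (9690 + 58) - 7/85474 = 9748 - 7/85474 = 833200545/85474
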